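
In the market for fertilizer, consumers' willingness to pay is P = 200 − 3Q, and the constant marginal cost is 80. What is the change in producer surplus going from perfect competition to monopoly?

Perfect competition: P = MC = 80, so 200 − 3Q = 80 and Q = 40.
PS = (80 − 80)·40 = 0.
A monopolist chooses Q where MR = MC. MR = 200 − 6Q; setting this equal to 80 gives Q = 20 and P = 140.
PS = (140 − 80)·20 = 1200.
Change in producer surplus: 1200 − 0 = 1200.

PS rises by 1200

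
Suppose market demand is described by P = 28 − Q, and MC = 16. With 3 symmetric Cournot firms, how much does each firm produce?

q_i = 3

In a 3-firm Cournot equilibrium, symmetry and the first-order condition give q = (28 − 16)/(4) = 3. So Q = 9 and P = 19.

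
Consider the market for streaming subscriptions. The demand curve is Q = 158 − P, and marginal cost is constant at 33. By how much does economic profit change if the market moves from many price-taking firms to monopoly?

Inverting demand: P = 158 − Q.
Competitive firms price at marginal cost: P = 33, giving Q = 125.
Profit = (33 − 33)·125 = 0.
Monopoly sets MR = MC: 158 − 2Q = 33 ⇒ Q = 62.5, P = 158 − 62.5 = 95.5.
Profit = (95.5 − 33)·62.5 = 3906.25.
Change in economic profit: 3906.25 − 0 = 3906.25.

π rises by 3906.25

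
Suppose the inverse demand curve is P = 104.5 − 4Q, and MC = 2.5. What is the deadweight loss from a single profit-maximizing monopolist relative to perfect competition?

Competitive firms price at marginal cost: P = 2.5, giving Q = 25.5.
Monopoly sets MR = MC: 104.5 − 8Q = 2.5 ⇒ Q = 12.75, P = 104.5 − 4·12.75 = 53.5.
DWL is the triangle between Q = 12.75 and Q = 25.5: ½·(25.5 − 12.75)·(53.5 − 2.5) = 325.125.

DWL = 325.125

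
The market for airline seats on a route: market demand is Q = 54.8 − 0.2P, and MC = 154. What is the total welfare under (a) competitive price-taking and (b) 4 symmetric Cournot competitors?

Competition: TS = 1440; Cournot: TS = 1382.4

Inverting demand: P = 274 − 5Q.
Competitive firms price at marginal cost: P = 154, giving Q = 24.
CS = ½·(274 − 154)·24 = 1440; PS = (154 − 154)·24 = 0; TS = 1440.
Cournot with 4 identical firms: the symmetric best-response condition is 274 − 25q = 154. Each firm produces q = 4.8, total output Q = 19.2, price P = 178.
CS = ½·(274 − 178)·19.2 = 921.6; PS = (178 − 154)·19.2 = 460.8; TS = 1382.4.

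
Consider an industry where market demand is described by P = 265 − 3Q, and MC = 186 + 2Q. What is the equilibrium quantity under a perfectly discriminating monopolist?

Q = 15.8

With perfect price discrimination, output is the efficient level Q = 15.8 (where demand meets MC), but every buyer pays their willingness to pay: CS = 0 and PS = total surplus.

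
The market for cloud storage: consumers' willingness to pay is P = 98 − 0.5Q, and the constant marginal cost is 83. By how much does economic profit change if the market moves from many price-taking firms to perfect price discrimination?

Perfect competition: P = MC = 83, so 98 − 0.5Q = 83 and Q = 30.
Profit = (83 − 83)·30 = 0.
A perfectly discriminating monopolist sells every unit with P(Q) ≥ MC(Q), so output equals the competitive quantity Q = 30. Each buyer pays their reservation price, so CS = 0 and the firm captures all surplus.
PS equals the full surplus area, 225. Profit = 225 = 225.
Change in economic profit: 225 − 0 = 225.

π rises by 225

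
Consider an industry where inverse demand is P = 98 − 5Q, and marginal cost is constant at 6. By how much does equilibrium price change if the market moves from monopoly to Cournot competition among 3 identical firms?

Equilibrium price falls by 23

The monopolist equates marginal revenue to marginal cost: 98 − 10Q = 6, so Q = 9.2. From demand, P = 52.
Cournot with 3 identical firms: the symmetric best-response condition is 98 − 20q = 6. Each firm produces q = 4.6, total output Q = 13.8, price P = 29.
Change in equilibrium price: 29 − 52 = −23.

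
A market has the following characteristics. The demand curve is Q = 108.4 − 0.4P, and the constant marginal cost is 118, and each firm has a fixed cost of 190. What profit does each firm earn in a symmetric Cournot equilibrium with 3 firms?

π_i = 395.225

Inverting demand: P = 271 − 2.5Q.
With 3 symmetric Cournot firms, each firm's FOC gives 271 − 10q = 118, so q = 15.3, Q = 3·15.3 = 45.9, and P = 156.25.
Each firm's profit = (156.25 − 118)·15.3 − 190 = 395.225.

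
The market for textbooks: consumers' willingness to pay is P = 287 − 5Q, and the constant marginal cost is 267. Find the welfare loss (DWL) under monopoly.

Under competition P = MC = 267, so Q = (287 − 267)/5 = 4.
A monopolist chooses Q where MR = MC. MR = 287 − 10Q; setting this equal to 267 gives Q = 2 and P = 277.
DWL is the triangle between Q = 2 and Q = 4: ½·(4 − 2)·(277 − 267) = 10.

DWL = 10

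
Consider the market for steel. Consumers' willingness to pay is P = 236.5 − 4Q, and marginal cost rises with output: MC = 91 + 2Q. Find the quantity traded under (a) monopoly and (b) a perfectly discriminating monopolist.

Monopoly: Q = 14.55; Perfect PD: Q = 24.25

The monopolist equates marginal revenue to marginal cost: 236.5 − 8Q = 91 + 2Q, so Q = 14.55. From demand, P = 178.3.
Under first-degree price discrimination the firm charges each unit its demand price and produces up to where P = MC, i.e. Q = 24.25. Consumer surplus is zero; producer surplus equals total surplus.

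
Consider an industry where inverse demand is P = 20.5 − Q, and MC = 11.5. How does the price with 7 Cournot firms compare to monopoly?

Cournot: P = 12.625; Monopoly: P = 16

Cournot with 7 identical firms: the symmetric best-response condition is 20.5 − 8q = 11.5. Each firm produces q = 1.125, total output Q = 7.875, price P = 12.625.
A monopolist chooses Q where MR = MC. MR = 20.5 − 2Q; setting this equal to 11.5 gives Q = 4.5 and P = 16.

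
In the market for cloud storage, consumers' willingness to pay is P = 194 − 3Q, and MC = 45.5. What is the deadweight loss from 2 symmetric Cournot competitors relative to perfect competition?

DWL = 408.375

Under competition P = MC = 45.5, so Q = (194 − 45.5)/3 = 49.5.
In a 2-firm Cournot equilibrium, symmetry and the first-order condition give q = (194 − 45.5)/(9) = 16.5. So Q = 33 and P = 95.
DWL is the triangle between Q = 33 and Q = 49.5: ½·(49.5 − 33)·(95 − 45.5) = 408.375.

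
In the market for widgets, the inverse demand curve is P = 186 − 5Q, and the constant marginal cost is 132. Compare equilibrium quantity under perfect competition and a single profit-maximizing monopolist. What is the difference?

Q falls by 5.4

Perfect competition: P = MC = 132, so 186 − 5Q = 132 and Q = 10.8.
A monopolist chooses Q where MR = MC. MR = 186 − 10Q; setting this equal to 132 gives Q = 5.4 and P = 159.
Change in equilibrium quantity: 5.4 − 10.8 = −5.4.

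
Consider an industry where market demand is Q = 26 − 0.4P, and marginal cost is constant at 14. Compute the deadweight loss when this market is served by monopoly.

DWL = 130.05

Inverting demand: P = 65 − 2.5Q.
Under competition P = MC = 14, so Q = (65 − 14)/2.5 = 20.4.
Monopoly sets MR = MC: 65 − 5Q = 14 ⇒ Q = 10.2, P = 65 − 2.5·10.2 = 39.5.
DWL is the triangle between Q = 10.2 and Q = 20.4: ½·(20.4 − 10.2)·(39.5 − 14) = 130.05.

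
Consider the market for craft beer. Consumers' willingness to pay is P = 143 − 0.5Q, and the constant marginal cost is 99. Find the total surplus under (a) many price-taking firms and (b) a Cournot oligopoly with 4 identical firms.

Perfect competition: P = MC = 99, so 143 − 0.5Q = 99 and Q = 88.
CS = ½·(143 − 99)·88 = 1936; PS = (99 − 99)·88 = 0; TS = 1936.
In a 4-firm Cournot equilibrium, symmetry and the first-order condition give q = (143 − 99)/(2.5) = 17.6. So Q = 70.4 and P = 107.8.
CS = ½·(143 − 107.8)·70.4 = 1239.04; PS = (107.8 − 99)·70.4 = 619.52; TS = 1858.56.

Competition: TS = 1936; Cournot: TS = 1858.56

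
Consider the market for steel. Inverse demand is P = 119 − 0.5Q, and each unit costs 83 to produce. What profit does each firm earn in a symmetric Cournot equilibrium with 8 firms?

π_i = 32

In a 8-firm Cournot equilibrium, symmetry and the first-order condition give q = (119 − 83)/(4.5) = 8. So Q = 64 and P = 87.
Each firm's profit = (87 − 83)·8 = 32.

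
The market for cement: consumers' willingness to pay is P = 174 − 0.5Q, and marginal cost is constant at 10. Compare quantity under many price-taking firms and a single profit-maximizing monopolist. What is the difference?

Under competition P = MC = 10, so Q = (174 − 10)/0.5 = 328.
A monopolist chooses Q where MR = MC. MR = 174 − Q; setting this equal to 10 gives Q = 164 and P = 92.
Change in quantity: 164 − 328 = −164.

Quantity falls by 164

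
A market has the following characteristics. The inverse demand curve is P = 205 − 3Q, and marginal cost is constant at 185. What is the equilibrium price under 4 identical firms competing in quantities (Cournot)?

P = 189

In a 4-firm Cournot equilibrium, symmetry and the first-order condition give q = (205 − 185)/(15) = 4/3. So Q = 16/3 and P = 189.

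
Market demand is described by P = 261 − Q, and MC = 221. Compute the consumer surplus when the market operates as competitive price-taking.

CS = 800

Competitive firms price at marginal cost: P = 221, giving Q = 40.
CS = ½·(261 − 221)·40 = 800.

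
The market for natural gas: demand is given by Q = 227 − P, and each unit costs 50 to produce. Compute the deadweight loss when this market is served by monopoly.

DWL = 3916.125

Inverting demand: P = 227 − Q.
Under competition P = MC = 50, so Q = (227 − 50)/1 = 177.
The monopolist equates marginal revenue to marginal cost: 227 − 2Q = 50, so Q = 88.5. From demand, P = 138.5.
DWL is the triangle between Q = 88.5 and Q = 177: ½·(177 − 88.5)·(138.5 − 50) = 3916.125.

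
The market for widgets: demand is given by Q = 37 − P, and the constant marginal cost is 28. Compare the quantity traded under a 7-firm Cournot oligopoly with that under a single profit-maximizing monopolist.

Inverting demand: P = 37 − Q.
In a 7-firm Cournot equilibrium, symmetry and the first-order condition give q = (37 − 28)/(8) = 1.125. So Q = 7.875 and P = 29.125.
Monopoly sets MR = MC: 37 − 2Q = 28 ⇒ Q = 4.5, P = 37 − 4.5 = 32.5.

Cournot: Q = 7.875; Monopoly: Q = 4.5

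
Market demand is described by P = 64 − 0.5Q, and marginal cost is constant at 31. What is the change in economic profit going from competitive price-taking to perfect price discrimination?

Economic profit rises by 1089

Competitive firms price at marginal cost: P = 31, giving Q = 66.
Profit = (31 − 31)·66 = 0.
Under first-degree price discrimination the firm charges each unit its demand price and produces up to where P = MC, i.e. Q = 66. Consumer surplus is zero; producer surplus equals total surplus.
PS equals the full surplus area, 1089. Profit = 1089 = 1089.
Change in economic profit: 1089 − 0 = 1089.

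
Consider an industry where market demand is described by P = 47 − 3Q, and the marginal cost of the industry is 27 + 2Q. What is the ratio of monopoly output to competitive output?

Q_m/Q_c = 0.625

The monopolist equates marginal revenue to marginal cost: 47 − 6Q = 27 + 2Q, so Q = 2.5. From demand, P = 39.5.
Under competition P = MC: 47 − 3Q = 27 + 2Q ⇒ Q = 4, P = 35.
Ratio Q_m/Q_c = 2.5/4 = 0.625.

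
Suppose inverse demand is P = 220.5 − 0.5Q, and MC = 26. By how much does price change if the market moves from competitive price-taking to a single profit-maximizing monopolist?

Price rises by 97.25

Perfect competition: P = MC = 26, so 220.5 − 0.5Q = 26 and Q = 389.
A monopolist chooses Q where MR = MC. MR = 220.5 − Q; setting this equal to 26 gives Q = 194.5 and P = 123.25.
Change in price: 123.25 − 26 = 97.25.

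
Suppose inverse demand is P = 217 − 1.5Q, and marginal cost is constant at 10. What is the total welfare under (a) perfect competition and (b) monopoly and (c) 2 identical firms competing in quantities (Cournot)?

Competition: TS = 14283; Monopoly: TS = 10712.25; Cournot: TS = 12696

Competitive firms price at marginal cost: P = 10, giving Q = 138.
CS = ½·(217 − 10)·138 = 14283; PS = (10 − 10)·138 = 0; TS = 14283.
The monopolist equates marginal revenue to marginal cost: 217 − 3Q = 10, so Q = 69. From demand, P = 113.5.
CS = ½·(217 − 113.5)·69 = 3570.75; PS = (113.5 − 10)·69 = 7141.5; TS = 10712.25.
With 2 symmetric Cournot firms, each firm's FOC gives 217 − 4.5q = 10, so q = 46, Q = 2·46 = 92, and P = 79.
CS = ½·(217 − 79)·92 = 6348; PS = (79 − 10)·92 = 6348; TS = 12696.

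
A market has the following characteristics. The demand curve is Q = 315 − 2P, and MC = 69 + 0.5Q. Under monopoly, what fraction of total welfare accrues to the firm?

PS/TS = 0.75

Inverting demand: P = 157.5 − 0.5Q.
The monopolist equates marginal revenue to marginal cost: 157.5 − Q = 69 + 0.5Q, so Q = 59. From demand, P = 128.
CS = ½·(157.5 − 128)·59 = 870.25.
PS = P·Q − VC(Q) = 128·59 − (69·59 + ½·0.5·59²) = 2610.75.
Share captured = PS/TS = 2610.75/3481 = 0.75.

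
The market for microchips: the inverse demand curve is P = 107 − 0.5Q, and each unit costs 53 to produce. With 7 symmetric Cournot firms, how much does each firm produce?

q_i = 13.5

With 7 symmetric Cournot firms, each firm's FOC gives 107 − 4q = 53, so q = 13.5, Q = 7·13.5 = 94.5, and P = 59.75.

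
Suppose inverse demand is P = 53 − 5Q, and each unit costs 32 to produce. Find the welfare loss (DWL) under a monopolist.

Competitive firms price at marginal cost: P = 32, giving Q = 4.2.
A monopolist chooses Q where MR = MC. MR = 53 − 10Q; setting this equal to 32 gives Q = 2.1 and P = 42.5.
DWL is the triangle between Q = 2.1 and Q = 4.2: ½·(4.2 − 2.1)·(42.5 − 32) = 11.025.

DWL = 11.025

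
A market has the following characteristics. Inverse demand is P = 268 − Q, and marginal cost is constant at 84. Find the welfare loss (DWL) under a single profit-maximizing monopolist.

DWL = 4232

Competitive firms price at marginal cost: P = 84, giving Q = 184.
A monopolist chooses Q where MR = MC. MR = 268 − 2Q; setting this equal to 84 gives Q = 92 and P = 176.
DWL is the triangle between Q = 92 and Q = 184: ½·(184 − 92)·(176 − 84) = 4232.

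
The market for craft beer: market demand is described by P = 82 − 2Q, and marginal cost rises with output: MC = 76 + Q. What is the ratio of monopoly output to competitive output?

Q_m/Q_c = 0.6

The monopolist equates marginal revenue to marginal cost: 82 − 4Q = 76 + Q, so Q = 1.2. From demand, P = 79.6.
Competitive equilibrium sets price equal to marginal cost: 82 − 2Q = 76 + Q, so Q = 2 and P = 78.
Ratio Q_m/Q_c = 1.2/2 = 0.6.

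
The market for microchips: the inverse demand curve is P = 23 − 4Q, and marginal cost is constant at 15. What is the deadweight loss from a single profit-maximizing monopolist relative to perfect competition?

Perfect competition: P = MC = 15, so 23 − 4Q = 15 and Q = 2.
The monopolist equates marginal revenue to marginal cost: 23 − 8Q = 15, so Q = 1. From demand, P = 19.
DWL is the triangle between Q = 1 and Q = 2: ½·(2 − 1)·(19 − 15) = 2.

DWL = 2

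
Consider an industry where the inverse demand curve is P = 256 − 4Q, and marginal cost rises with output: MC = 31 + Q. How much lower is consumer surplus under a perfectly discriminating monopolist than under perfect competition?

CS falls by 4050

Under competition P = MC: 256 − 4Q = 31 + Q ⇒ Q = 45, P = 76.
CS = ½·(256 − 76)·45 = 4050.
Under first-degree price discrimination the firm charges each unit its demand price and produces up to where P = MC, i.e. Q = 45. Consumer surplus is zero; producer surplus equals total surplus.
CS = 0.
Change in consumer surplus: 0 − 4050 = −4050.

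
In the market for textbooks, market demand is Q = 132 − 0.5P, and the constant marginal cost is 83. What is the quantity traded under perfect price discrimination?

Q = 90.5

Inverting demand: P = 264 − 2Q.
With perfect price discrimination, output is the efficient level Q = 90.5 (where demand meets MC), but every buyer pays their willingness to pay: CS = 0 and PS = total surplus.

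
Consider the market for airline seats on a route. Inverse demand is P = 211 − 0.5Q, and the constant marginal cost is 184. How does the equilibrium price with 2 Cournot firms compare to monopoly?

Cournot: P = 193; Monopoly: P = 197.5

With 2 symmetric Cournot firms, each firm's FOC gives 211 − 1.5q = 184, so q = 18, Q = 2·18 = 36, and P = 193.
Monopoly sets MR = MC: 211 − Q = 184 ⇒ Q = 27, P = 211 − 0.5·27 = 197.5.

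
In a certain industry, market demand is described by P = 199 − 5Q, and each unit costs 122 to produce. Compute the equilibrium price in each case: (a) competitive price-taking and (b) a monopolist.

Competition: P = 122; Monopoly: P = 160.5

Under competition P = MC = 122, so Q = (199 − 122)/5 = 15.4.
A monopolist chooses Q where MR = MC. MR = 199 − 10Q; setting this equal to 122 gives Q = 7.7 and P = 160.5.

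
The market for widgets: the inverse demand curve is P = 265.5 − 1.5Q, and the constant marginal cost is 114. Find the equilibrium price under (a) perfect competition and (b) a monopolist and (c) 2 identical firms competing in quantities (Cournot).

Perfect competition: P = MC = 114, so 265.5 − 1.5Q = 114 and Q = 101.
Monopoly sets MR = MC: 265.5 − 3Q = 114 ⇒ Q = 50.5, P = 265.5 − 1.5·50.5 = 189.75.
In a 2-firm Cournot equilibrium, symmetry and the first-order condition give q = (265.5 − 114)/(4.5) = 101/3. So Q = 202/3 and P = 164.5.

Competition: P = 114; Monopoly: P = 189.75; Cournot: P = 164.5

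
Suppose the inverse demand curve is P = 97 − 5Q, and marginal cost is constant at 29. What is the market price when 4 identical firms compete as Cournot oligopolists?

Cournot with 4 identical firms: the symmetric best-response condition is 97 − 25q = 29. Each firm produces q = 2.72, total output Q = 10.88, price P = 42.6.

P = 42.6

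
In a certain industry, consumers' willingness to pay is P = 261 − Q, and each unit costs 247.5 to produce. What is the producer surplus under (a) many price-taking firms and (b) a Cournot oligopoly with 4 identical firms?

Under competition P = MC = 247.5, so Q = (261 − 247.5)/1 = 13.5.
PS = (247.5 − 247.5)·13.5 = 0.
Cournot with 4 identical firms: the symmetric best-response condition is 261 − 5q = 247.5. Each firm produces q = 2.7, total output Q = 10.8, price P = 250.2.
PS = (250.2 − 247.5)·10.8 = 29.16.

Competition: PS = 0; Cournot: PS = 29.16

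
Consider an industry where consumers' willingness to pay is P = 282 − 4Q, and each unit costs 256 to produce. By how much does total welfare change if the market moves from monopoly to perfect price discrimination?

TS rises by 21.125

Monopoly sets MR = MC: 282 − 8Q = 256 ⇒ Q = 3.25, P = 282 − 4·3.25 = 269.
CS = ½·(282 − 269)·3.25 = 21.125; PS = (269 − 256)·3.25 = 42.25; TS = 63.375.
Under first-degree price discrimination the firm charges each unit its demand price and produces up to where P = MC, i.e. Q = 6.5. Consumer surplus is zero; producer surplus equals total surplus.
TS = 84.5 (equal to competitive TS).
Change in total welfare: 84.5 − 63.375 = 21.125.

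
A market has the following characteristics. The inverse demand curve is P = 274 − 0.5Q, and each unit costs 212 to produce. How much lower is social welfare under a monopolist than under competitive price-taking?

TS falls by 961

Perfect competition: P = MC = 212, so 274 − 0.5Q = 212 and Q = 124.
CS = ½·(274 − 212)·124 = 3844; PS = (212 − 212)·124 = 0; TS = 3844.
Monopoly sets MR = MC: 274 − Q = 212 ⇒ Q = 62, P = 274 − 0.5·62 = 243.
CS = ½·(274 − 243)·62 = 961; PS = (243 − 212)·62 = 1922; TS = 2883.
Change in social welfare: 2883 − 3844 = −961.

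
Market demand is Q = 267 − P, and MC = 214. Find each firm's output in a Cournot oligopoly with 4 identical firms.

q_i = 10.6

Inverting demand: P = 267 − Q.
In a 4-firm Cournot equilibrium, symmetry and the first-order condition give q = (267 − 214)/(5) = 10.6. So Q = 42.4 and P = 224.6.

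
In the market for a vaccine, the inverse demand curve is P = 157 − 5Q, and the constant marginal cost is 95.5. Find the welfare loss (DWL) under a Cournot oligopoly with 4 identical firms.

Under competition P = MC = 95.5, so Q = (157 − 95.5)/5 = 12.3.
Cournot with 4 identical firms: the symmetric best-response condition is 157 − 25q = 95.5. Each firm produces q = 2.46, total output Q = 9.84, price P = 107.8.
DWL is the triangle between Q = 9.84 and Q = 12.3: ½·(12.3 − 9.84)·(107.8 − 95.5) = 15.129.

DWL = 15.129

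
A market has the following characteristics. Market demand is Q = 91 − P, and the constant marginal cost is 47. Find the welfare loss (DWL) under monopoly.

Inverting demand: P = 91 − Q.
Perfect competition: P = MC = 47, so 91 − Q = 47 and Q = 44.
A monopolist chooses Q where MR = MC. MR = 91 − 2Q; setting this equal to 47 gives Q = 22 and P = 69.
DWL is the triangle between Q = 22 and Q = 44: ½·(44 − 22)·(69 − 47) = 242.

DWL = 242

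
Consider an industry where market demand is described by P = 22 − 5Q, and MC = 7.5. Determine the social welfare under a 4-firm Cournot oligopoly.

In a 4-firm Cournot equilibrium, symmetry and the first-order condition give q = (22 − 7.5)/(25) = 0.58. So Q = 2.32 and P = 10.4.
CS = ½·(22 − 10.4)·2.32 = 13.456; PS = (10.4 − 7.5)·2.32 = 6.728; TS = 20.184.

TS = 20.184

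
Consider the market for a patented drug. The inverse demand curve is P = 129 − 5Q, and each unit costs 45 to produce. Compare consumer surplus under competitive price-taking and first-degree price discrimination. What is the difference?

Consumer surplus falls by 705.6

Competitive firms price at marginal cost: P = 45, giving Q = 16.8.
CS = ½·(129 − 45)·16.8 = 705.6.
With perfect price discrimination, output is the efficient level Q = 16.8 (where demand meets MC), but every buyer pays their willingness to pay: CS = 0 and PS = total surplus.
CS = 0.
Change in consumer surplus: 0 − 705.6 = −705.6.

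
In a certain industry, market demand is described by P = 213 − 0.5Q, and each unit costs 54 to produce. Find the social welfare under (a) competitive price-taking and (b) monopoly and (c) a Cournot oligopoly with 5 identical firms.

Competition: TS = 25281; Monopoly: TS = 18960.75; Cournot: TS = 24578.75

Under competition P = MC = 54, so Q = (213 − 54)/0.5 = 318.
CS = ½·(213 − 54)·318 = 25281; PS = (54 − 54)·318 = 0; TS = 25281.
The monopolist equates marginal revenue to marginal cost: 213 − Q = 54, so Q = 159. From demand, P = 133.5.
CS = ½·(213 − 133.5)·159 = 6320.25; PS = (133.5 − 54)·159 = 12640.5; TS = 18960.75.
Cournot with 5 identical firms: the symmetric best-response condition is 213 − 3q = 54. Each firm produces q = 53, total output Q = 265, price P = 80.5.
CS = ½·(213 − 80.5)·265 = 17556.25; PS = (80.5 − 54)·265 = 7022.5; TS = 24578.75.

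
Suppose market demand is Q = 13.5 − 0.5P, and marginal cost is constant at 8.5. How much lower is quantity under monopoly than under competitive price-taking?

Quantity falls by 4.625

Inverting demand: P = 27 − 2Q.
Perfect competition: P = MC = 8.5, so 27 − 2Q = 8.5 and Q = 9.25.
Monopoly sets MR = MC: 27 − 4Q = 8.5 ⇒ Q = 4.625, P = 27 − 2·4.625 = 17.75.
Change in quantity: 4.625 − 9.25 = −4.625.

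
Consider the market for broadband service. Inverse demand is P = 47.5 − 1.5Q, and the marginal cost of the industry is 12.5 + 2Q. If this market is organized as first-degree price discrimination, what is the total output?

Under first-degree price discrimination the firm charges each unit its demand price and produces up to where P = MC, i.e. Q = 10. Consumer surplus is zero; producer surplus equals total surplus.

Q = 10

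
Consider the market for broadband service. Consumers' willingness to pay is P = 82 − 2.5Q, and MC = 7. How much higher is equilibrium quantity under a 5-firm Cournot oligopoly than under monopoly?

Q rises by 10

Monopoly sets MR = MC: 82 − 5Q = 7 ⇒ Q = 15, P = 82 − 2.5·15 = 44.5.
With 5 symmetric Cournot firms, each firm's FOC gives 82 − 15q = 7, so q = 5, Q = 5·5 = 25, and P = 19.5.
Change in equilibrium quantity: 25 − 15 = 10.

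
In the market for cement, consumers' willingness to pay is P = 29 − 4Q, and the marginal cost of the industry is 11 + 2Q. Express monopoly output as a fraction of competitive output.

The monopolist equates marginal revenue to marginal cost: 29 − 8Q = 11 + 2Q, so Q = 1.8. From demand, P = 21.8.
Competitive equilibrium sets price equal to marginal cost: 29 − 4Q = 11 + 2Q, so Q = 3 and P = 17.
Ratio Q_m/Q_c = 1.8/3 = 0.6.

Q_m/Q_c = 0.6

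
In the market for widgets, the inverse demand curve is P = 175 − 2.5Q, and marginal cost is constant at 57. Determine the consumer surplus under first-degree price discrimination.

CS = 0

A perfectly discriminating monopolist sells every unit with P(Q) ≥ MC(Q), so output equals the competitive quantity Q = 47.2. Each buyer pays their reservation price, so CS = 0 and the firm captures all surplus.
CS = 0.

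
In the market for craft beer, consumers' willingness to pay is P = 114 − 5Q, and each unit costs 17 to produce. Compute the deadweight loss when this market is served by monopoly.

Under competition P = MC = 17, so Q = (114 − 17)/5 = 19.4.
Monopoly sets MR = MC: 114 − 10Q = 17 ⇒ Q = 9.7, P = 114 − 5·9.7 = 65.5.
DWL is the triangle between Q = 9.7 and Q = 19.4: ½·(19.4 − 9.7)·(65.5 − 17) = 235.225.

DWL = 235.225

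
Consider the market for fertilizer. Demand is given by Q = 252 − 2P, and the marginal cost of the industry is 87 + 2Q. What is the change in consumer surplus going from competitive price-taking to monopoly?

Inverting demand: P = 126 − 0.5Q.
Competitive equilibrium sets price equal to marginal cost: 126 − 0.5Q = 87 + 2Q, so Q = 15.6 and P = 118.2.
CS = ½·(126 − 118.2)·15.6 = 60.84.
The monopolist equates marginal revenue to marginal cost: 126 − Q = 87 + 2Q, so Q = 13. From demand, P = 119.5.
CS = ½·(126 − 119.5)·13 = 42.25.
Change in consumer surplus: 42.25 − 60.84 = −18.59.

Consumer surplus falls by 18.59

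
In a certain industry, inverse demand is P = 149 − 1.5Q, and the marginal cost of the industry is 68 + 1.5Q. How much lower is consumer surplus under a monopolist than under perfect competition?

Consumer surplus falls by 303.75

Competitive equilibrium sets price equal to marginal cost: 149 − 1.5Q = 68 + 1.5Q, so Q = 27 and P = 108.5.
CS = ½·(149 − 108.5)·27 = 546.75.
The monopolist equates marginal revenue to marginal cost: 149 − 3Q = 68 + 1.5Q, so Q = 18. From demand, P = 122.
CS = ½·(149 − 122)·18 = 243.
Change in consumer surplus: 243 − 546.75 = −303.75.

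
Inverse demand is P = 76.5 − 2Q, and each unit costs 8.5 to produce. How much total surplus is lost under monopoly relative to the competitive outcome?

DWL = 289

Perfect competition: P = MC = 8.5, so 76.5 − 2Q = 8.5 and Q = 34.
The monopolist equates marginal revenue to marginal cost: 76.5 − 4Q = 8.5, so Q = 17. From demand, P = 42.5.
DWL is the triangle between Q = 17 and Q = 34: ½·(34 − 17)·(42.5 − 8.5) = 289.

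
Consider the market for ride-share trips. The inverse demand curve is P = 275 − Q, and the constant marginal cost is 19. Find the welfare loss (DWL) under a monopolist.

DWL = 8192

Under competition P = MC = 19, so Q = (275 − 19)/1 = 256.
The monopolist equates marginal revenue to marginal cost: 275 − 2Q = 19, so Q = 128. From demand, P = 147.
DWL is the triangle between Q = 128 and Q = 256: ½·(256 − 128)·(147 − 19) = 8192.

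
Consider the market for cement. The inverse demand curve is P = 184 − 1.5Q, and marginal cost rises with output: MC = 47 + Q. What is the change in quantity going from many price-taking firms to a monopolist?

Quantity falls by 20.55

Under competition P = MC: 184 − 1.5Q = 47 + Q ⇒ Q = 54.8, P = 101.8.
Monopoly sets MR = MC: 184 − 3Q = 47 + Q ⇒ Q = 34.25, P = 184 − 1.5·34.25 = 132.625.
Change in quantity: 34.25 − 54.8 = −20.55.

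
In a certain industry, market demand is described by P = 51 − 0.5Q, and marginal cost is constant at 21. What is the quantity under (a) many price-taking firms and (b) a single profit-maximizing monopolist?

Competition: Q = 60; Monopoly: Q = 30

Competitive firms price at marginal cost: P = 21, giving Q = 60.
Monopoly sets MR = MC: 51 − Q = 21 ⇒ Q = 30, P = 51 − 0.5·30 = 36.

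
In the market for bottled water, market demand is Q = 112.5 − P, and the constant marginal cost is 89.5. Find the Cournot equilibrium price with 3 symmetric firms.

Inverting demand: P = 112.5 − Q.
In a 3-firm Cournot equilibrium, symmetry and the first-order condition give q = (112.5 − 89.5)/(4) = 5.75. So Q = 17.25 and P = 95.25.

P = 95.25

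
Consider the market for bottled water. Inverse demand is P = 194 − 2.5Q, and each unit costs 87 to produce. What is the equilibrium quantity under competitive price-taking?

Competitive firms price at marginal cost: P = 87, giving Q = 42.8.

Q = 42.8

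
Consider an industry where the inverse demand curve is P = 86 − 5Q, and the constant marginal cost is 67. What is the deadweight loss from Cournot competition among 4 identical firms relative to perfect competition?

Competitive firms price at marginal cost: P = 67, giving Q = 3.8.
In a 4-firm Cournot equilibrium, symmetry and the first-order condition give q = (86 − 67)/(25) = 0.76. So Q = 3.04 and P = 70.8.
DWL is the triangle between Q = 3.04 and Q = 3.8: ½·(3.8 − 3.04)·(70.8 − 67) = 1.444.

DWL = 1.444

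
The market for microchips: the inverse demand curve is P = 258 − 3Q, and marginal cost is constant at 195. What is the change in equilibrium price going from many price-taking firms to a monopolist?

P rises by 31.5

Under competition P = MC = 195, so Q = (258 − 195)/3 = 21.
The monopolist equates marginal revenue to marginal cost: 258 − 6Q = 195, so Q = 10.5. From demand, P = 226.5.
Change in equilibrium price: 226.5 − 195 = 31.5.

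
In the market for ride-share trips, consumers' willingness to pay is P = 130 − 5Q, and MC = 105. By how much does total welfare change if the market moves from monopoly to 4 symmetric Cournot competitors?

Monopoly sets MR = MC: 130 − 10Q = 105 ⇒ Q = 2.5, P = 130 − 5·2.5 = 117.5.
CS = ½·(130 − 117.5)·2.5 = 15.625; PS = (117.5 − 105)·2.5 = 31.25; TS = 46.875.
Cournot with 4 identical firms: the symmetric best-response condition is 130 − 25q = 105. Each firm produces q = 1, total output Q = 4, price P = 110.
CS = ½·(130 − 110)·4 = 40; PS = (110 − 105)·4 = 20; TS = 60.
Change in total welfare: 60 − 46.875 = 13.125.

Total welfare rises by 13.125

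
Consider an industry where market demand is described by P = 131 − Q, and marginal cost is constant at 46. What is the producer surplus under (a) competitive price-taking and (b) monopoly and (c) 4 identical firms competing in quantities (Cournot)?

Competition: PS = 0; Monopoly: PS = 1806.25; Cournot: PS = 1156

Competitive firms price at marginal cost: P = 46, giving Q = 85.
PS = (46 − 46)·85 = 0.
The monopolist equates marginal revenue to marginal cost: 131 − 2Q = 46, so Q = 42.5. From demand, P = 88.5.
PS = (88.5 − 46)·42.5 = 1806.25.
Cournot with 4 identical firms: the symmetric best-response condition is 131 − 5q = 46. Each firm produces q = 17, total output Q = 68, price P = 63.
PS = (63 − 46)·68 = 1156.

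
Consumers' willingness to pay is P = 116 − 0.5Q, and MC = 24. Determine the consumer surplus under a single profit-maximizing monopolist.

CS = 2116

Monopoly sets MR = MC: 116 − Q = 24 ⇒ Q = 92, P = 116 − 0.5·92 = 70.
CS = ½·(116 − 70)·92 = 2116.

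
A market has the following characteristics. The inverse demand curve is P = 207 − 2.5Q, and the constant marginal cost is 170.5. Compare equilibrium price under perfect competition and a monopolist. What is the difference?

P rises by 18.25

Under competition P = MC = 170.5, so Q = (207 − 170.5)/2.5 = 14.6.
The monopolist equates marginal revenue to marginal cost: 207 − 5Q = 170.5, so Q = 7.3. From demand, P = 188.75.
Change in equilibrium price: 188.75 − 170.5 = 18.25.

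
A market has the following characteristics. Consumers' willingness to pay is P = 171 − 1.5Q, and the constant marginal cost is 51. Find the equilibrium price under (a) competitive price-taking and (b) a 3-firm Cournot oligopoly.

Competitive firms price at marginal cost: P = 51, giving Q = 80.
With 3 symmetric Cournot firms, each firm's FOC gives 171 − 6q = 51, so q = 20, Q = 3·20 = 60, and P = 81.

Competition: P = 51; Cournot: P = 81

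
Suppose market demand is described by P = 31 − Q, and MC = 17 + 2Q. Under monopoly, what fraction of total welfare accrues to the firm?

PS/TS = 0.8

A monopolist chooses Q where MR = MC. MR = 31 − 2Q; setting this equal to 17 + 2Q gives Q = 3.5 and P = 27.5.
CS = ½·(31 − 27.5)·3.5 = 6.125.
PS = P·Q − VC(Q) = 27.5·3.5 − (17·3.5 + ½·2·3.5²) = 24.5.
Share captured = PS/TS = 24.5/30.625 = 0.8.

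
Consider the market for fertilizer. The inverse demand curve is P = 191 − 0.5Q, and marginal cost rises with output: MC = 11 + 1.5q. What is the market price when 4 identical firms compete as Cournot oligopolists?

P = 101

In a 4-firm Cournot equilibrium, symmetry and the first-order condition give q = (191 − 11)/(4) = 45. So Q = 180 and P = 101.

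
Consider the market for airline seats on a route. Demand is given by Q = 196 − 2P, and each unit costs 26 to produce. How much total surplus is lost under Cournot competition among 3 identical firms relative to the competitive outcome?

DWL = 324

Inverting demand: P = 98 − 0.5Q.
Under competition P = MC = 26, so Q = (98 − 26)/0.5 = 144.
Cournot with 3 identical firms: the symmetric best-response condition is 98 − 2q = 26. Each firm produces q = 36, total output Q = 108, price P = 44.
DWL is the triangle between Q = 108 and Q = 144: ½·(144 − 108)·(44 − 26) = 324.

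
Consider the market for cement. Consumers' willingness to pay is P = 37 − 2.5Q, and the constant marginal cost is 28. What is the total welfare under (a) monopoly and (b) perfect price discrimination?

Monopoly sets MR = MC: 37 − 5Q = 28 ⇒ Q = 1.8, P = 37 − 2.5·1.8 = 32.5.
CS = ½·(37 − 32.5)·1.8 = 4.05; PS = (32.5 − 28)·1.8 = 8.1; TS = 12.15.
A perfectly discriminating monopolist sells every unit with P(Q) ≥ MC(Q), so output equals the competitive quantity Q = 3.6. Each buyer pays their reservation price, so CS = 0 and the firm captures all surplus.
TS = 16.2 (equal to competitive TS).

Monopoly: TS = 12.15; Perfect PD: TS = 16.2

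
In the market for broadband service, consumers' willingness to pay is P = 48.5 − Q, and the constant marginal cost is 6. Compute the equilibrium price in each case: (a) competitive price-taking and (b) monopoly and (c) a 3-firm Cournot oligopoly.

Competition: P = 6; Monopoly: P = 27.25; Cournot: P = 16.625

Competitive firms price at marginal cost: P = 6, giving Q = 42.5.
Monopoly sets MR = MC: 48.5 − 2Q = 6 ⇒ Q = 21.25, P = 48.5 − 21.25 = 27.25.
In a 3-firm Cournot equilibrium, symmetry and the first-order condition give q = (48.5 − 6)/(4) = 10.625. So Q = 31.875 and P = 16.625.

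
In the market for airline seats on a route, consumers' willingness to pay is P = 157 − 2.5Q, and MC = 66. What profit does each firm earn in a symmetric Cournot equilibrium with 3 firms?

π_i = 207.025

Cournot with 3 identical firms: the symmetric best-response condition is 157 − 10q = 66. Each firm produces q = 9.1, total output Q = 27.3, price P = 88.75.
Each firm's profit = (88.75 − 66)·9.1 = 207.025.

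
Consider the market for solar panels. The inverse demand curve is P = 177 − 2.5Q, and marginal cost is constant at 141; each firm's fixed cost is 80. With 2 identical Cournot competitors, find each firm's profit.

Cournot with 2 identical firms: the symmetric best-response condition is 177 − 7.5q = 141. Each firm produces q = 4.8, total output Q = 9.6, price P = 153.
Each firm's profit = (153 − 141)·4.8 − 80 = −22.4.

π_i = −22.4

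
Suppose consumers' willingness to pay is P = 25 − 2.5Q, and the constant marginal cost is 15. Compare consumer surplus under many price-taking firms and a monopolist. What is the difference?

Consumer surplus falls by 15

Competitive firms price at marginal cost: P = 15, giving Q = 4.
CS = ½·(25 − 15)·4 = 20.
A monopolist chooses Q where MR = MC. MR = 25 − 5Q; setting this equal to 15 gives Q = 2 and P = 20.
CS = ½·(25 − 20)·2 = 5.
Change in consumer surplus: 5 − 20 = −15.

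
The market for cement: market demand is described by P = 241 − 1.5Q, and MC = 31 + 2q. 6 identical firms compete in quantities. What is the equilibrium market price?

In a 6-firm Cournot equilibrium, symmetry and the first-order condition give q = (241 − 31)/(12.5) = 16.8. So Q = 100.8 and P = 89.8.

P = 89.8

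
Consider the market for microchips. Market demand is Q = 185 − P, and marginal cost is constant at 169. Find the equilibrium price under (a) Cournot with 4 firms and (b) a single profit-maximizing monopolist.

Cournot: P = 172.2; Monopoly: P = 177

Inverting demand: P = 185 − Q.
Cournot with 4 identical firms: the symmetric best-response condition is 185 − 5q = 169. Each firm produces q = 3.2, total output Q = 12.8, price P = 172.2.
The monopolist equates marginal revenue to marginal cost: 185 − 2Q = 169, so Q = 8. From demand, P = 177.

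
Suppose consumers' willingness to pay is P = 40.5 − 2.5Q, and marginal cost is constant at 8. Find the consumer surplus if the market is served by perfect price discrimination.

With perfect price discrimination, output is the efficient level Q = 13 (where demand meets MC), but every buyer pays their willingness to pay: CS = 0 and PS = total surplus.
CS = 0.

CS = 0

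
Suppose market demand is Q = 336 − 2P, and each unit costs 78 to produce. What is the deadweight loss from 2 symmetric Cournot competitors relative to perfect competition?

DWL = 900

Inverting demand: P = 168 − 0.5Q.
Perfect competition: P = MC = 78, so 168 − 0.5Q = 78 and Q = 180.
Cournot with 2 identical firms: the symmetric best-response condition is 168 − 1.5q = 78. Each firm produces q = 60, total output Q = 120, price P = 108.
DWL is the triangle between Q = 120 and Q = 180: ½·(180 − 120)·(108 − 78) = 900.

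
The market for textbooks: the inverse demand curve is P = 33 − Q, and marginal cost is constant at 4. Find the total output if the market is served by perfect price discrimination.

Q = 29

A perfectly discriminating monopolist sells every unit with P(Q) ≥ MC(Q), so output equals the competitive quantity Q = 29. Each buyer pays their reservation price, so CS = 0 and the firm captures all surplus.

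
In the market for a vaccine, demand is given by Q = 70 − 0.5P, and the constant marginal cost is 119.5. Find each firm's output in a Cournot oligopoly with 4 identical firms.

q_i = 2.05

Inverting demand: P = 140 − 2Q.
With 4 symmetric Cournot firms, each firm's FOC gives 140 − 10q = 119.5, so q = 2.05, Q = 4·2.05 = 8.2, and P = 123.6.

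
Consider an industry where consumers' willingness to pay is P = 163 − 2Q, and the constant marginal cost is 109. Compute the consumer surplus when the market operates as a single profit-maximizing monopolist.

CS = 182.25

Monopoly sets MR = MC: 163 − 4Q = 109 ⇒ Q = 13.5, P = 163 − 2·13.5 = 136.
CS = ½·(163 − 136)·13.5 = 182.25.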